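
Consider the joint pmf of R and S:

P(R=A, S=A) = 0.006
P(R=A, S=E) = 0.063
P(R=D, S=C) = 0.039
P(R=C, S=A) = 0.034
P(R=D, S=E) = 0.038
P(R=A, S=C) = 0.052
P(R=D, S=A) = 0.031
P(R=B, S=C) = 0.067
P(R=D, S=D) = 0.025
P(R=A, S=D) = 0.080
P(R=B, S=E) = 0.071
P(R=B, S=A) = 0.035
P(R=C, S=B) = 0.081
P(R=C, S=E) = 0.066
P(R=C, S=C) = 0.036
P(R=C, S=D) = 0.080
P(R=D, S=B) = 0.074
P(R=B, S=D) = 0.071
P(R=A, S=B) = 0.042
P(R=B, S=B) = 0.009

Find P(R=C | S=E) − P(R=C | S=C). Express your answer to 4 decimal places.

0.0917

P(S=E) = 0.063 + 0.071 + 0.066 + 0.038 = 0.238; P(R=C | S=E) = 0.066/0.238 = 0.27731.
P(S=C) = 0.052 + 0.067 + 0.036 + 0.039 = 0.194; P(R=C | S=C) = 0.036/0.194 = 0.18557.
Difference = 0.0917.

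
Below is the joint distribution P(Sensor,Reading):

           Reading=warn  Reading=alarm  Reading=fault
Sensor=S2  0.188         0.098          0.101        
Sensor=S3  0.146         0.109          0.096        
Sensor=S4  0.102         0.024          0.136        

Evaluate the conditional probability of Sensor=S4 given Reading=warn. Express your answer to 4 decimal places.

P(Reading=warn) = 0.188 + 0.146 + 0.102 = 0.436.
P(Sensor=S4 | Reading=warn) = 0.102/0.436 = 0.2339.

0.2339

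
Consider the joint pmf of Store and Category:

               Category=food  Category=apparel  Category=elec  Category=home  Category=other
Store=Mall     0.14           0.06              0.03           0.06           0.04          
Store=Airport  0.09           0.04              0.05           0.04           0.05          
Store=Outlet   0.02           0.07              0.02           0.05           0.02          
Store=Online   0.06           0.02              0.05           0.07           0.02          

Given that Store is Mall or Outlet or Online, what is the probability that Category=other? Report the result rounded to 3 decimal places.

P(Store=Mall) = 0.14 + 0.06 + 0.03 + 0.06 + 0.04 = 0.33.
P(Store=Outlet) = 0.02 + 0.07 + 0.02 + 0.05 + 0.02 = 0.18.
P(Store=Online) = 0.06 + 0.02 + 0.05 + 0.07 + 0.02 = 0.22.
P(Store ∈ {Mall, Outlet, Online}) = 0.33 + 0.18 + 0.22 = 0.73; P(Category=other, Store ∈ {Mall, Outlet, Online}) = 0.04 + 0.02 + 0.02 = 0.08.
P(Category=other | Store ∈ {Mall, Outlet, Online}) = 0.08/0.73 = 0.110.

0.110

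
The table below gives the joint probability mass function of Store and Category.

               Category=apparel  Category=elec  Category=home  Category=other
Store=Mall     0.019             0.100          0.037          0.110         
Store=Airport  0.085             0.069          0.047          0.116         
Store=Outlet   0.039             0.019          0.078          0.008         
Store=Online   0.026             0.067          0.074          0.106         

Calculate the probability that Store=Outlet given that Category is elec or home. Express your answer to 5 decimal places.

P(Category=elec) = 0.100 + 0.069 + 0.019 + 0.067 = 0.255.
P(Category=home) = 0.037 + 0.047 + 0.078 + 0.074 = 0.236.
P(Category ∈ {elec, home}) = 0.255 + 0.236 = 0.491; P(Store=Outlet, Category ∈ {elec, home}) = 0.019 + 0.078 = 0.097.
P(Store=Outlet | Category ∈ {elec, home}) = 0.097/0.491 = 0.19756.

0.19756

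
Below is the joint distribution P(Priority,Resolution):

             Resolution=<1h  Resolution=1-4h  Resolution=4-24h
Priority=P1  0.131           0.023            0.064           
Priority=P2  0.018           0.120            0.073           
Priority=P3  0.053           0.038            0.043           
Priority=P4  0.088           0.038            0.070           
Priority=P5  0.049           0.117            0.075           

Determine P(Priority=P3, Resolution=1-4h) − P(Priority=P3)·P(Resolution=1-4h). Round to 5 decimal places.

-0.00702

P(Priority=P3) = 0.053 + 0.038 + 0.043 = 0.134.
P(Resolution=1-4h) = 0.023 + 0.120 + 0.038 + 0.038 + 0.117 = 0.336.
P(Priority=P3, Resolution=1-4h) − P(Priority=P3)P(Resolution=1-4h) = 0.038 − 0.134×0.336 = -0.00702.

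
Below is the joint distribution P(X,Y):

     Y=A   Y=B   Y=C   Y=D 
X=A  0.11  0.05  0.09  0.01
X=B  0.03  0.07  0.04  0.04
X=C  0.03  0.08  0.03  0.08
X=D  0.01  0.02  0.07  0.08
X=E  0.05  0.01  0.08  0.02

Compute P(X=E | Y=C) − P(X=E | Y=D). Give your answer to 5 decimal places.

P(Y=C) = 0.09 + 0.04 + 0.03 + 0.07 + 0.08 = 0.31; P(X=E | Y=C) = 0.08/0.31 = 0.258065.
P(Y=D) = 0.01 + 0.04 + 0.08 + 0.08 + 0.02 = 0.23; P(X=E | Y=D) = 0.02/0.23 = 0.086957.
Difference = 0.17111.

0.17111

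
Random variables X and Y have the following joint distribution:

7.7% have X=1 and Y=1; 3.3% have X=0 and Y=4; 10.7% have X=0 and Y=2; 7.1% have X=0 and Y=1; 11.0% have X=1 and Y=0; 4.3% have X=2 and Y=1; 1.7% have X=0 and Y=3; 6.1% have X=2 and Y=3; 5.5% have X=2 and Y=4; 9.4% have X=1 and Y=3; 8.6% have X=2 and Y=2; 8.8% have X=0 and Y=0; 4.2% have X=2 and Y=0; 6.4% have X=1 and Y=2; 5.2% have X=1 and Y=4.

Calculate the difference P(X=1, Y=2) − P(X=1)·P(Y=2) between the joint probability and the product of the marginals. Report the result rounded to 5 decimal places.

P(X=1) = 0.110 + 0.077 + 0.064 + 0.094 + 0.052 = 0.397.
P(Y=2) = 0.107 + 0.064 + 0.086 = 0.257.
P(X=1, Y=2) − P(X=1)P(Y=2) = 0.064 − 0.397×0.257 = -0.03803.

-0.03803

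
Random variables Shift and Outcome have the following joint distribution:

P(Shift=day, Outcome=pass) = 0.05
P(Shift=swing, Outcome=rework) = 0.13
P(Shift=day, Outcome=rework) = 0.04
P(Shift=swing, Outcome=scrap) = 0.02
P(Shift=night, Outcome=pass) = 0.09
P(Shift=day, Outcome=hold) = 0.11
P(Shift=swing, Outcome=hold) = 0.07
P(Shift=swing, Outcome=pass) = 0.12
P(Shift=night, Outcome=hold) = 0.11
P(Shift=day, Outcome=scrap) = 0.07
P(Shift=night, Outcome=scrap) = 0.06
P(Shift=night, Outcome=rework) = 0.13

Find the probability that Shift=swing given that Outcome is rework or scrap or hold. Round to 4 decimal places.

0.2973

P(Outcome=rework) = 0.04 + 0.13 + 0.13 = 0.30.
P(Outcome=scrap) = 0.07 + 0.02 + 0.06 = 0.15.
P(Outcome=hold) = 0.11 + 0.07 + 0.11 = 0.29.
P(Outcome ∈ {rework, scrap, hold}) = 0.30 + 0.15 + 0.29 = 0.74; P(Shift=swing, Outcome ∈ {rework, scrap, hold}) = 0.13 + 0.02 + 0.07 = 0.22.
P(Shift=swing | Outcome ∈ {rework, scrap, hold}) = 0.22/0.74 = 0.2973.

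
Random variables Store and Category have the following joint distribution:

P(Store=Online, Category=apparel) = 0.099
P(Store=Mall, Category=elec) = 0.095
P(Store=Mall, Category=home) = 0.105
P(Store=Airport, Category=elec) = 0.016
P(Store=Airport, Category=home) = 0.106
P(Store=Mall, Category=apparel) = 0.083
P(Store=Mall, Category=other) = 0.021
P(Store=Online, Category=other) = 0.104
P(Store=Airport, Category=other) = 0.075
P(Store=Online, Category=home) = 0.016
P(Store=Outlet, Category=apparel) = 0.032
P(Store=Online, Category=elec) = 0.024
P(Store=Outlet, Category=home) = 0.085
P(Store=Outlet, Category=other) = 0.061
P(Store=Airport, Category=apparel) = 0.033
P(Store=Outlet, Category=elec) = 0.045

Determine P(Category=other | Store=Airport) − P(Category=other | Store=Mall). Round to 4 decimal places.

0.2570

P(Store=Airport) = 0.033 + 0.016 + 0.106 + 0.075 = 0.230; P(Category=other | Store=Airport) = 0.075/0.230 = 0.32609.
P(Store=Mall) = 0.083 + 0.095 + 0.105 + 0.021 = 0.304; P(Category=other | Store=Mall) = 0.021/0.304 = 0.06908.
Difference = 0.2570.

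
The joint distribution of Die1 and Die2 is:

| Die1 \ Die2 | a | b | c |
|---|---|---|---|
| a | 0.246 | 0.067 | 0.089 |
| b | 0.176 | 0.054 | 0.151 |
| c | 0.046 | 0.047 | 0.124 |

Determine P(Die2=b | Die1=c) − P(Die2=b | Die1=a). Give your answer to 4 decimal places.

0.0499

P(Die1=c) = 0.046 + 0.047 + 0.124 = 0.217; P(Die2=b | Die1=c) = 0.047/0.217 = 0.21659.
P(Die1=a) = 0.246 + 0.067 + 0.089 = 0.402; P(Die2=b | Die1=a) = 0.067/0.402 = 0.16667.
Difference = 0.0499.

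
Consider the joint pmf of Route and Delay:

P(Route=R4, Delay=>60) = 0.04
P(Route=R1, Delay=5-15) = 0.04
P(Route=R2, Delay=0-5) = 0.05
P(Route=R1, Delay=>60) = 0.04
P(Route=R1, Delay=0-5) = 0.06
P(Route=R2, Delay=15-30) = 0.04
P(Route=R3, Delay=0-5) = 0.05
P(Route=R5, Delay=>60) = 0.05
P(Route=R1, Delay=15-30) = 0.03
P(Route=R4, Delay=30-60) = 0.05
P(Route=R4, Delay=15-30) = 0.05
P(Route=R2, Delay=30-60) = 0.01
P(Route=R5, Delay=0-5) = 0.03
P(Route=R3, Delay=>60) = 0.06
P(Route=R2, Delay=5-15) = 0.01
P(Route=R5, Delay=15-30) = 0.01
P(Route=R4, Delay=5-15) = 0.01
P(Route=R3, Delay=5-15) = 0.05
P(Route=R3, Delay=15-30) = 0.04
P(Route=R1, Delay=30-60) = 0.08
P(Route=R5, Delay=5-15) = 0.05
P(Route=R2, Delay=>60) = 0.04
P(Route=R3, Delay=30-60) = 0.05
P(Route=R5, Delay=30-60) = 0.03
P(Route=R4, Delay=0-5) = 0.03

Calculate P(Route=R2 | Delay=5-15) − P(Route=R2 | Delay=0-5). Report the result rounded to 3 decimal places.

P(Delay=5-15) = 0.04 + 0.01 + 0.05 + 0.01 + 0.05 = 0.16; P(Route=R2 | Delay=5-15) = 0.01/0.16 = 0.0625.
P(Delay=0-5) = 0.06 + 0.05 + 0.05 + 0.03 + 0.03 = 0.22; P(Route=R2 | Delay=0-5) = 0.05/0.22 = 0.2273.
Difference = -0.165.

-0.165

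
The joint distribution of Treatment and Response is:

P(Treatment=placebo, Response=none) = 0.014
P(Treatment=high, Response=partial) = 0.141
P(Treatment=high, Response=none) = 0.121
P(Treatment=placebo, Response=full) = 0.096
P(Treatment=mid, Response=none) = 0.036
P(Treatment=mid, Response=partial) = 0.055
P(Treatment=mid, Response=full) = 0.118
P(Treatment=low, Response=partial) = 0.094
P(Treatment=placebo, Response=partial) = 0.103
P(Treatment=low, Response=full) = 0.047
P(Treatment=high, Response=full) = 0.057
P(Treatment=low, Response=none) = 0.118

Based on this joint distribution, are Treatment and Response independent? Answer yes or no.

P(Treatment=mid) = 0.209 and P(Response=full) = 0.318, so their product is 0.06646, but P(Treatment=mid, Response=full) = 0.118. Since these differ, Treatment and Response are not independent.

no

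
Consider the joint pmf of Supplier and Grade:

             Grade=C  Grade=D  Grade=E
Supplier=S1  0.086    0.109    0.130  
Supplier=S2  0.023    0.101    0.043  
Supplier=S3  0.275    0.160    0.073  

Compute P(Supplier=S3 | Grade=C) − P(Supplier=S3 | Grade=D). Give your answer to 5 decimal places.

0.28371

P(Grade=C) = 0.086 + 0.023 + 0.275 = 0.384; P(Supplier=S3 | Grade=C) = 0.275/0.384 = 0.716146.
P(Grade=D) = 0.109 + 0.101 + 0.160 = 0.370; P(Supplier=S3 | Grade=D) = 0.160/0.370 = 0.432432.
Difference = 0.28371.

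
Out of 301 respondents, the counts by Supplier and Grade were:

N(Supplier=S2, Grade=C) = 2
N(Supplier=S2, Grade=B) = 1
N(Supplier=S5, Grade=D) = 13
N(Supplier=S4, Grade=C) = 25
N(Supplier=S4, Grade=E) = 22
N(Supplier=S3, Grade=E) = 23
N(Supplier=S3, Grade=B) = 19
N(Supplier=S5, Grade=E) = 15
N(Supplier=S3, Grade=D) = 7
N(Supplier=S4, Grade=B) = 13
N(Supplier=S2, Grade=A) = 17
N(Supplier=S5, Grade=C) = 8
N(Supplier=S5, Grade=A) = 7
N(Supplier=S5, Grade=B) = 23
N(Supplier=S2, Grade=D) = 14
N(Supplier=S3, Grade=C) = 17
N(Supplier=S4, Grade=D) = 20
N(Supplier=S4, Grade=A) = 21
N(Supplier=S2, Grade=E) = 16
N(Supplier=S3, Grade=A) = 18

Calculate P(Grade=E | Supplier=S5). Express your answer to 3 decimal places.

0.227

Total with Supplier=S5: 7 + 23 + 8 + 13 + 15 = 66.
P(Grade=E | Supplier=S5) = 15/66 = 0.227.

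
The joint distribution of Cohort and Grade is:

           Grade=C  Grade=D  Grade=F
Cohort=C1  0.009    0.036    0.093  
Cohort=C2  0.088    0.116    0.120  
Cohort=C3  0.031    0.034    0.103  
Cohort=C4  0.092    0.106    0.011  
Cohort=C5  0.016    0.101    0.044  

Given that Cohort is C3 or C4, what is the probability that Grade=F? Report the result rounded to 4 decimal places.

P(Cohort=C3) = 0.031 + 0.034 + 0.103 = 0.168.
P(Cohort=C4) = 0.092 + 0.106 + 0.011 = 0.209.
P(Cohort ∈ {C3, C4}) = 0.168 + 0.209 = 0.377; P(Grade=F, Cohort ∈ {C3, C4}) = 0.103 + 0.011 = 0.114.
P(Grade=F | Cohort ∈ {C3, C4}) = 0.114/0.377 = 0.3024.

0.3024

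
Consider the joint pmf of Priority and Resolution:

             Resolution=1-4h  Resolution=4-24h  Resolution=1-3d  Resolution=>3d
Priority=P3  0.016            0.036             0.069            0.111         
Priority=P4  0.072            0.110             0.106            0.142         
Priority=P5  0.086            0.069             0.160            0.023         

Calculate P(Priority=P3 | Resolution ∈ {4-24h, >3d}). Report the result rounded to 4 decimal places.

0.2994

P(Resolution=4-24h) = 0.036 + 0.110 + 0.069 = 0.215.
P(Resolution=>3d) = 0.111 + 0.142 + 0.023 = 0.276.
P(Resolution ∈ {4-24h, >3d}) = 0.215 + 0.276 = 0.491; P(Priority=P3, Resolution ∈ {4-24h, >3d}) = 0.036 + 0.111 = 0.147.
P(Priority=P3 | Resolution ∈ {4-24h, >3d}) = 0.147/0.491 = 0.2994.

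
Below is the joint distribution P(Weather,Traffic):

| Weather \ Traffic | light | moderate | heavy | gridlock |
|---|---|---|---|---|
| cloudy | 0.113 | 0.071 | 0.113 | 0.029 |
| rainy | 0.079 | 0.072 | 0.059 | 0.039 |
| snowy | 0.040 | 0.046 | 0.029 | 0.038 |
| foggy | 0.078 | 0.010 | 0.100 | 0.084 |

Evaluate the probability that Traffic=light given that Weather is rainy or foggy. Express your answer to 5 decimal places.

P(Weather=rainy) = 0.079 + 0.072 + 0.059 + 0.039 = 0.249.
P(Weather=foggy) = 0.078 + 0.010 + 0.100 + 0.084 = 0.272.
P(Weather ∈ {rainy, foggy}) = 0.249 + 0.272 = 0.521; P(Traffic=light, Weather ∈ {rainy, foggy}) = 0.079 + 0.078 = 0.157.
P(Traffic=light | Weather ∈ {rainy, foggy}) = 0.157/0.521 = 0.30134.

0.30134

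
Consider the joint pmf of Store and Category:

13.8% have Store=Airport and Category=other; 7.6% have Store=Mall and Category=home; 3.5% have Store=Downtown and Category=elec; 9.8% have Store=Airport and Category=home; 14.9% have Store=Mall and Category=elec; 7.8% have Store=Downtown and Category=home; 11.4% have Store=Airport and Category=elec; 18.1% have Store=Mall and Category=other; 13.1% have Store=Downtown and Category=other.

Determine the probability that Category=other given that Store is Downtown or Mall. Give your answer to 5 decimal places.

0.48000

P(Store=Downtown) = 0.035 + 0.078 + 0.131 = 0.244.
P(Store=Mall) = 0.149 + 0.076 + 0.181 = 0.406.
P(Store ∈ {Downtown, Mall}) = 0.244 + 0.406 = 0.650; P(Category=other, Store ∈ {Downtown, Mall}) = 0.131 + 0.181 = 0.312.
P(Category=other | Store ∈ {Downtown, Mall}) = 0.312/0.650 = 0.48000.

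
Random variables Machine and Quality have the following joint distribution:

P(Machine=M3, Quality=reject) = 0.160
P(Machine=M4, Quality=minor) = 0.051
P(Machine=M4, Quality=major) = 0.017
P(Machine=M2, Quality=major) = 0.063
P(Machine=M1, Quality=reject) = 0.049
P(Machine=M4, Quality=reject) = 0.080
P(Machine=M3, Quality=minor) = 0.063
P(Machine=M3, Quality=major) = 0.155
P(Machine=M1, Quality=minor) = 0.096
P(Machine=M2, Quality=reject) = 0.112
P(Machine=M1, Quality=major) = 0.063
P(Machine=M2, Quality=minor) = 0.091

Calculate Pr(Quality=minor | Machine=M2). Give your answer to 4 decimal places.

0.3421

P(Machine=M2) = 0.091 + 0.063 + 0.112 = 0.266.
P(Quality=minor | Machine=M2) = 0.091/0.266 = 0.3421.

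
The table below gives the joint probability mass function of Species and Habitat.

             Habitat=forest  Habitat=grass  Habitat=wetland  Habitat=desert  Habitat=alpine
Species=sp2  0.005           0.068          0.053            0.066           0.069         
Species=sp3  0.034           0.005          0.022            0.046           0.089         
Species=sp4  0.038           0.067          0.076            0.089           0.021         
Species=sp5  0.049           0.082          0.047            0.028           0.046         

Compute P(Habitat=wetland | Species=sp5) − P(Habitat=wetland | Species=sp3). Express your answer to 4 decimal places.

P(Species=sp5) = 0.049 + 0.082 + 0.047 + 0.028 + 0.046 = 0.252; P(Habitat=wetland | Species=sp5) = 0.047/0.252 = 0.18651.
P(Species=sp3) = 0.034 + 0.005 + 0.022 + 0.046 + 0.089 = 0.196; P(Habitat=wetland | Species=sp3) = 0.022/0.196 = 0.11224.
Difference = 0.0743.

0.0743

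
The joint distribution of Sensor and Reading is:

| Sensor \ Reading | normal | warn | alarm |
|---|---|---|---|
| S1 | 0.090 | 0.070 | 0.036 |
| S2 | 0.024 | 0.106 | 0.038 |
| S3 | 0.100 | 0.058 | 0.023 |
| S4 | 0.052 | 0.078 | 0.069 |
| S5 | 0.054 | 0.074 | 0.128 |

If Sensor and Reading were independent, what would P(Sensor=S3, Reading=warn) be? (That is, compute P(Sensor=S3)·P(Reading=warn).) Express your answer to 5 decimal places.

0.06987

P(Sensor=S3) = 0.100 + 0.058 + 0.023 = 0.181.
P(Reading=warn) = 0.070 + 0.106 + 0.058 + 0.078 + 0.074 = 0.386.
Product: 0.181 × 0.386 = 0.06987.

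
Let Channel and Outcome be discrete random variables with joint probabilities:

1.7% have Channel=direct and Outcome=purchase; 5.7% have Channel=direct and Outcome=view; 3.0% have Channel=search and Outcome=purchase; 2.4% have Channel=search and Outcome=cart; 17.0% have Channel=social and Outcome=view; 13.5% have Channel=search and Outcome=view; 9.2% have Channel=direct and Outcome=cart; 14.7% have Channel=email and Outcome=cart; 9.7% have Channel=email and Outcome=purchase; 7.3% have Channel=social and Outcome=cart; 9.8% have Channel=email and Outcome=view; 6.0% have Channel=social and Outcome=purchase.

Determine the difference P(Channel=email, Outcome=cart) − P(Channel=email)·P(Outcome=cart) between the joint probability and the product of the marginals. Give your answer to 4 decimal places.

0.0321

P(Channel=email) = 0.098 + 0.147 + 0.097 = 0.342.
P(Outcome=cart) = 0.147 + 0.024 + 0.073 + 0.092 = 0.336.
P(Channel=email, Outcome=cart) − P(Channel=email)P(Outcome=cart) = 0.147 − 0.342×0.336 = 0.0321.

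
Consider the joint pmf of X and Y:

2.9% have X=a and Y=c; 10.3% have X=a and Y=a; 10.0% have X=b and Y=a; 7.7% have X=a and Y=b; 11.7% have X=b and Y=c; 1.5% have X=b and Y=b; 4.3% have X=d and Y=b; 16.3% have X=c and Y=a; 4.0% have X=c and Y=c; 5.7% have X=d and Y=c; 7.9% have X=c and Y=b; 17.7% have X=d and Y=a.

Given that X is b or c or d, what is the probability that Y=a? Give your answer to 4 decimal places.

P(X=b) = 0.100 + 0.015 + 0.117 = 0.232.
P(X=c) = 0.163 + 0.079 + 0.040 = 0.282.
P(X=d) = 0.177 + 0.043 + 0.057 = 0.277.
P(X ∈ {b, c, d}) = 0.232 + 0.282 + 0.277 = 0.791; P(Y=a, X ∈ {b, c, d}) = 0.100 + 0.163 + 0.177 = 0.440.
P(Y=a | X ∈ {b, c, d}) = 0.440/0.791 = 0.5563.

0.5563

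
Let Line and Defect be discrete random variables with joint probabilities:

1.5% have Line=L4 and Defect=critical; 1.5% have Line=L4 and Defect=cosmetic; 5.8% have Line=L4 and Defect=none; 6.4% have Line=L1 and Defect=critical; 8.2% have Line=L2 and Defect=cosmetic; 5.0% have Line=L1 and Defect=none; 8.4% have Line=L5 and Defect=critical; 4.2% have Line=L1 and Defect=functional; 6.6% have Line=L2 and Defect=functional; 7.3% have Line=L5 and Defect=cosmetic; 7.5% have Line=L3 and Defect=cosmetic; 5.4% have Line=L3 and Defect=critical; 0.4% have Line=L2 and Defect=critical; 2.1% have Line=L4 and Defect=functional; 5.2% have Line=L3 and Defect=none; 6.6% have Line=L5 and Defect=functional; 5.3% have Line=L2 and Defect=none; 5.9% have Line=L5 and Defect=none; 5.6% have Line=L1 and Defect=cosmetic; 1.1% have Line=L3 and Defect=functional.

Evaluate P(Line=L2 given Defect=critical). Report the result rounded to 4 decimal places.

P(Defect=critical) = 0.064 + 0.004 + 0.054 + 0.015 + 0.084 = 0.221.
P(Line=L2 | Defect=critical) = 0.004/0.221 = 0.0181.

0.0181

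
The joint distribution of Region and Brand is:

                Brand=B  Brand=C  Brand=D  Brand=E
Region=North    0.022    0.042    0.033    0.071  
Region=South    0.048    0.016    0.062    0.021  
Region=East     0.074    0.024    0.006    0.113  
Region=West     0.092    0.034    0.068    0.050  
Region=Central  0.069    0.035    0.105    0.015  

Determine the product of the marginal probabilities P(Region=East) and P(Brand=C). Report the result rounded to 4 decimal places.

0.0328

P(Region=East) = 0.074 + 0.024 + 0.006 + 0.113 = 0.217.
P(Brand=C) = 0.042 + 0.016 + 0.024 + 0.034 + 0.035 = 0.151.
Product: 0.217 × 0.151 = 0.0328.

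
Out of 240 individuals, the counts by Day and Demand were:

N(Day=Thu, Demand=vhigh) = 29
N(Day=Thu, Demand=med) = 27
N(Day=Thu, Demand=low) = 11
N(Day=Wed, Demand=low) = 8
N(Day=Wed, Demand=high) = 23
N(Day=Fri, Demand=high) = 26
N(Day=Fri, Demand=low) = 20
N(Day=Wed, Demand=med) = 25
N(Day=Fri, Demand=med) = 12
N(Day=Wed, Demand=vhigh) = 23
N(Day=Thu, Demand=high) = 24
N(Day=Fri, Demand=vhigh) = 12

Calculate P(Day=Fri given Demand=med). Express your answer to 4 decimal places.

Total with Demand=med: 25 + 27 + 12 = 64.
P(Day=Fri | Demand=med) = 12/64 = 0.1875.

0.1875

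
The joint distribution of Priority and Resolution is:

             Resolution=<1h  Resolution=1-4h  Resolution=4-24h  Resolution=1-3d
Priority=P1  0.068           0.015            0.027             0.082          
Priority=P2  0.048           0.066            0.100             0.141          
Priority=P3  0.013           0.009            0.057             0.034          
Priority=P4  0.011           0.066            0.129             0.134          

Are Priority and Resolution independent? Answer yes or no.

P(Priority=P1) = 0.192 and P(Resolution=<1h) = 0.140, so their product is 0.02688, but P(Priority=P1, Resolution=<1h) = 0.068. Since these differ, Priority and Resolution are not independent.

no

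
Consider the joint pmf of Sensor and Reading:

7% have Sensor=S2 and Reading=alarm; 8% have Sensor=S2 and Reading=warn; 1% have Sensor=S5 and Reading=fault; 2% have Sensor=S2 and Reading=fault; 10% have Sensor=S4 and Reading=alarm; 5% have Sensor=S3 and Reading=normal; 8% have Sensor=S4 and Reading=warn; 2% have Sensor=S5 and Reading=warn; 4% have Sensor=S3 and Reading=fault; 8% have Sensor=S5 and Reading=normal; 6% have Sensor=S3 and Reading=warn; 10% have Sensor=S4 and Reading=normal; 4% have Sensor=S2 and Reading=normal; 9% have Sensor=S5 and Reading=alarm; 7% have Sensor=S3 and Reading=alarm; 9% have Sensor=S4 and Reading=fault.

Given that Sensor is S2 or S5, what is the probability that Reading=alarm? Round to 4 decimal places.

0.3902

P(Sensor=S2) = 0.04 + 0.08 + 0.07 + 0.02 = 0.21.
P(Sensor=S5) = 0.08 + 0.02 + 0.09 + 0.01 = 0.20.
P(Sensor ∈ {S2, S5}) = 0.21 + 0.20 = 0.41; P(Reading=alarm, Sensor ∈ {S2, S5}) = 0.07 + 0.09 = 0.16.
P(Reading=alarm | Sensor ∈ {S2, S5}) = 0.16/0.41 = 0.3902.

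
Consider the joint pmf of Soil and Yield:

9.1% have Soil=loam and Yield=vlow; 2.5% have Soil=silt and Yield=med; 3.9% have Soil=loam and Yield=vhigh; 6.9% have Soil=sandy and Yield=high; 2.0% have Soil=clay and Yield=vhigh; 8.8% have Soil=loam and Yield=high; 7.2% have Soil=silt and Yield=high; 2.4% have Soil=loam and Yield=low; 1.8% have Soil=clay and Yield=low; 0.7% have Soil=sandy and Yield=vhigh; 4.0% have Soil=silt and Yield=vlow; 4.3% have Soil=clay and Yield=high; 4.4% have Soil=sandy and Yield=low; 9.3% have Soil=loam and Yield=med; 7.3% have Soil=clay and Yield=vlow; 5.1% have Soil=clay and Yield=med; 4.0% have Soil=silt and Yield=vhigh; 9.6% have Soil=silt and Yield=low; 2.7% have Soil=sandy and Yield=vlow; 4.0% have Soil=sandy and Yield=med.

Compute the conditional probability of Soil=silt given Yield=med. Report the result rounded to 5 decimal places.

P(Yield=med) = 0.040 + 0.093 + 0.051 + 0.025 = 0.209.
P(Soil=silt | Yield=med) = 0.025/0.209 = 0.11962.

0.11962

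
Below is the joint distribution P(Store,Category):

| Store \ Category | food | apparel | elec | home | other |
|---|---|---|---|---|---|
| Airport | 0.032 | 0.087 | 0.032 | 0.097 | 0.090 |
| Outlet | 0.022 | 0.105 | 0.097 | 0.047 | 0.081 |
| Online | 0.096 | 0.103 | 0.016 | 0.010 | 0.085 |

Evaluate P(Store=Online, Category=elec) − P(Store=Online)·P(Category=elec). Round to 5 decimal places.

P(Store=Online) = 0.096 + 0.103 + 0.016 + 0.010 + 0.085 = 0.310.
P(Category=elec) = 0.032 + 0.097 + 0.016 = 0.145.
P(Store=Online, Category=elec) − P(Store=Online)P(Category=elec) = 0.016 − 0.310×0.145 = -0.02895.

-0.02895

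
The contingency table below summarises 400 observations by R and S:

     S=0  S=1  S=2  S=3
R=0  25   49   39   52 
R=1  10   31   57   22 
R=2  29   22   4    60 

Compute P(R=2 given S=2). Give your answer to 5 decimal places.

Total with S=2: 39 + 57 + 4 = 100.
P(R=2 | S=2) = 4/100 = 0.04000.

0.04000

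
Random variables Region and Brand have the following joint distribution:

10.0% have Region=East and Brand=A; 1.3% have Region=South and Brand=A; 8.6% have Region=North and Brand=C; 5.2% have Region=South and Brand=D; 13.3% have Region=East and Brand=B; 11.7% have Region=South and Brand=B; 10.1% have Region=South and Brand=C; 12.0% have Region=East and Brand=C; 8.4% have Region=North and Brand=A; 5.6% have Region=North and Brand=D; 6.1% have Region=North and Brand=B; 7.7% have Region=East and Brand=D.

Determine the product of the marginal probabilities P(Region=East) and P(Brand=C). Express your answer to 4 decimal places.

P(Region=East) = 0.100 + 0.133 + 0.120 + 0.077 = 0.430.
P(Brand=C) = 0.086 + 0.101 + 0.120 = 0.307.
Product: 0.430 × 0.307 = 0.1320.

0.1320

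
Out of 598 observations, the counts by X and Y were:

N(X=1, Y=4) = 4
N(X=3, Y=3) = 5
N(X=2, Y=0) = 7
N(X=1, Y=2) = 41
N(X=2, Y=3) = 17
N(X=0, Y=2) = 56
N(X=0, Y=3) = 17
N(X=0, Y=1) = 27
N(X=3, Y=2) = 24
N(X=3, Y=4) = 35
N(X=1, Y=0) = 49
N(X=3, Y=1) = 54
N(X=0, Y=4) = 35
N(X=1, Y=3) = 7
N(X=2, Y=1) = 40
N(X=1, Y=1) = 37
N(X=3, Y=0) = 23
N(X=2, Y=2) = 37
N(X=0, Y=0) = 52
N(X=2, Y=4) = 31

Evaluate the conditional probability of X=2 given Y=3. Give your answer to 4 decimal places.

0.3696

Total with Y=3: 17 + 7 + 17 + 5 = 46.
P(X=2 | Y=3) = 17/46 = 0.3696.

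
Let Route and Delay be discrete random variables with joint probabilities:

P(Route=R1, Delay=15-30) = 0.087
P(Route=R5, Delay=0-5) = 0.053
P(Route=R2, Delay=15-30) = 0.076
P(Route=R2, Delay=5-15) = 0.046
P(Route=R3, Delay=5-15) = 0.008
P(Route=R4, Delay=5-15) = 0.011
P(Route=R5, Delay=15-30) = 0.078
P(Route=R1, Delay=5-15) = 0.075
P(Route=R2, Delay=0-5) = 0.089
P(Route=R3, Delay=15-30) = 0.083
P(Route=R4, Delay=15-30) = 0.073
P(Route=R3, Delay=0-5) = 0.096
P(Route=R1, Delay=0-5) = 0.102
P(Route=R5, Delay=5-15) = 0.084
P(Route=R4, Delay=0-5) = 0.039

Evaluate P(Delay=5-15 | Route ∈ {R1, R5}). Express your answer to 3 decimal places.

0.332

P(Route=R1) = 0.102 + 0.075 + 0.087 = 0.264.
P(Route=R5) = 0.053 + 0.084 + 0.078 = 0.215.
P(Route ∈ {R1, R5}) = 0.264 + 0.215 = 0.479; P(Delay=5-15, Route ∈ {R1, R5}) = 0.075 + 0.084 = 0.159.
P(Delay=5-15 | Route ∈ {R1, R5}) = 0.159/0.479 = 0.332.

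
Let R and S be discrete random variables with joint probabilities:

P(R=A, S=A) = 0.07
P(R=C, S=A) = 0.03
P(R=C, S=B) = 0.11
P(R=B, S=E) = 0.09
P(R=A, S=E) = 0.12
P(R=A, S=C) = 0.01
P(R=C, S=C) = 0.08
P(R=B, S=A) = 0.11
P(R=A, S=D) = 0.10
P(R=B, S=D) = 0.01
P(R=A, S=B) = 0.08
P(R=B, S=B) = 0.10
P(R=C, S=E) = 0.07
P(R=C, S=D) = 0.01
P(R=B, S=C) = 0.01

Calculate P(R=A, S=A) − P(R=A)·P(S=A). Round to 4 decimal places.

P(R=A) = 0.07 + 0.08 + 0.01 + 0.10 + 0.12 = 0.38.
P(S=A) = 0.07 + 0.11 + 0.03 = 0.21.
P(R=A, S=A) − P(R=A)P(S=A) = 0.07 − 0.38×0.21 = -0.0098.

-0.0098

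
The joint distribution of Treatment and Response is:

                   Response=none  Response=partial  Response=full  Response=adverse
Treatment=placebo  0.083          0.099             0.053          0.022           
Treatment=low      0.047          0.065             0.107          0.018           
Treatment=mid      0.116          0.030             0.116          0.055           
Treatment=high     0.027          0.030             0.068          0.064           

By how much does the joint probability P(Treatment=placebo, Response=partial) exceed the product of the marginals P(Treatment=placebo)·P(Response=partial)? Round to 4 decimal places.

0.0414

P(Treatment=placebo) = 0.083 + 0.099 + 0.053 + 0.022 = 0.257.
P(Response=partial) = 0.099 + 0.065 + 0.030 + 0.030 = 0.224.
P(Treatment=placebo, Response=partial) − P(Treatment=placebo)P(Response=partial) = 0.099 − 0.257×0.224 = 0.0414.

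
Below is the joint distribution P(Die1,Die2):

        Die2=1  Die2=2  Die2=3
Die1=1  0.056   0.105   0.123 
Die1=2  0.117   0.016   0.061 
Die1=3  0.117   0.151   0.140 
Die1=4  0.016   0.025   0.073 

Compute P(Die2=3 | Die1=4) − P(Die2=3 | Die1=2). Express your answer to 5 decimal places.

0.32592

P(Die1=4) = 0.016 + 0.025 + 0.073 = 0.114; P(Die2=3 | Die1=4) = 0.073/0.114 = 0.640351.
P(Die1=2) = 0.117 + 0.016 + 0.061 = 0.194; P(Die2=3 | Die1=2) = 0.061/0.194 = 0.314433.
Difference = 0.32592.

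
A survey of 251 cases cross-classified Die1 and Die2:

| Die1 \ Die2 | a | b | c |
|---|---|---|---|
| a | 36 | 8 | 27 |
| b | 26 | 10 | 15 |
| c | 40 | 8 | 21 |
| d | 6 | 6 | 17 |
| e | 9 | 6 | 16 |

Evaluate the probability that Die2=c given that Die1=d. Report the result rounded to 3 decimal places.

Total with Die1=d: 6 + 6 + 17 = 29.
P(Die2=c | Die1=d) = 17/29 = 0.586.

0.586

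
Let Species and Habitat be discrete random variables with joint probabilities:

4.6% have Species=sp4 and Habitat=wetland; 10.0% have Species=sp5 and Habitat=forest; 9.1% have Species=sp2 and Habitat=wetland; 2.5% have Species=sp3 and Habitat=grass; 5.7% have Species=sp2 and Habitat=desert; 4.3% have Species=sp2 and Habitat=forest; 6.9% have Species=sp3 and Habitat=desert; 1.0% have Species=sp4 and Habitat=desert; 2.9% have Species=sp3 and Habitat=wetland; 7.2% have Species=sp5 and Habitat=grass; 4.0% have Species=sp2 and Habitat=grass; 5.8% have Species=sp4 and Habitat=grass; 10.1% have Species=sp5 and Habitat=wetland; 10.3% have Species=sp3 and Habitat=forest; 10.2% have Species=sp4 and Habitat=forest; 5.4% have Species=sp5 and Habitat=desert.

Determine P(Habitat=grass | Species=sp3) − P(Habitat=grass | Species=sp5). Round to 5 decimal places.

P(Species=sp3) = 0.103 + 0.025 + 0.029 + 0.069 = 0.226; P(Habitat=grass | Species=sp3) = 0.025/0.226 = 0.110619.
P(Species=sp5) = 0.100 + 0.072 + 0.101 + 0.054 = 0.327; P(Habitat=grass | Species=sp5) = 0.072/0.327 = 0.220183.
Difference = -0.10956.

-0.10956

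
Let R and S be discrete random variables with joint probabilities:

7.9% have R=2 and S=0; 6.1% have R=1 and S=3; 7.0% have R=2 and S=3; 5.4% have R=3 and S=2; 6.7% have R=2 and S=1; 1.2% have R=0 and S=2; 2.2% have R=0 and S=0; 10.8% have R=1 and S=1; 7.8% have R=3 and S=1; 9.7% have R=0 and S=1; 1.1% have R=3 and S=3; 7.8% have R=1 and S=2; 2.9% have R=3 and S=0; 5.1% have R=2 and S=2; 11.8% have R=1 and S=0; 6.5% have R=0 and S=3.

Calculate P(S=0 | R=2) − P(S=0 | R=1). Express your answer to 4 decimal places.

-0.0274

P(R=2) = 0.079 + 0.067 + 0.051 + 0.070 = 0.267; P(S=0 | R=2) = 0.079/0.267 = 0.29588.
P(R=1) = 0.118 + 0.108 + 0.078 + 0.061 = 0.365; P(S=0 | R=1) = 0.118/0.365 = 0.32329.
Difference = -0.0274.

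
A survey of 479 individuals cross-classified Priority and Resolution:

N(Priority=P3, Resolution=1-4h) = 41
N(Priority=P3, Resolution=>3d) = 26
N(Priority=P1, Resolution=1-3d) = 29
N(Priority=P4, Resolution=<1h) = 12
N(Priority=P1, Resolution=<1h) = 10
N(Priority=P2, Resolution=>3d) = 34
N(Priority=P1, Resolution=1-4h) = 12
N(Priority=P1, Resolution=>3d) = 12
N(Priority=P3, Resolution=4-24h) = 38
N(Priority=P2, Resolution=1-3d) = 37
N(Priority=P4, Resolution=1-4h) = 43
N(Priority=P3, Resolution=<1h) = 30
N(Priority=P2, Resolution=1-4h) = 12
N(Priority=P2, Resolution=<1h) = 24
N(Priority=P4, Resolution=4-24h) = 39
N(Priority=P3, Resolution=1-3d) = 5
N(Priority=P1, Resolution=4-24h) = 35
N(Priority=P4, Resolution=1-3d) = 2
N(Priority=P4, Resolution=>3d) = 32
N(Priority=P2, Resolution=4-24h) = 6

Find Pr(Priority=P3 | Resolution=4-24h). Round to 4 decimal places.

Total with Resolution=4-24h: 35 + 6 + 38 + 39 = 118.
P(Priority=P3 | Resolution=4-24h) = 38/118 = 0.3220.

0.3220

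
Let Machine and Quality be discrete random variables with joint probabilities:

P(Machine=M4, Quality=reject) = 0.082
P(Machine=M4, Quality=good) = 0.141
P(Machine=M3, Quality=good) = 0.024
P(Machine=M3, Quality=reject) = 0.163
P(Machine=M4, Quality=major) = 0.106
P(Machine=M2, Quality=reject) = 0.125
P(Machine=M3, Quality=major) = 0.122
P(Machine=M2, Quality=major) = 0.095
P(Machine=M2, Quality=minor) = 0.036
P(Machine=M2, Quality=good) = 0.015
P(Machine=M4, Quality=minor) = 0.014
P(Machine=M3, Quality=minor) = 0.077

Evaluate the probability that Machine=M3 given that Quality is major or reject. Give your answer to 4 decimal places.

P(Quality=major) = 0.095 + 0.122 + 0.106 = 0.323.
P(Quality=reject) = 0.125 + 0.163 + 0.082 = 0.370.
P(Quality ∈ {major, reject}) = 0.323 + 0.370 = 0.693; P(Machine=M3, Quality ∈ {major, reject}) = 0.122 + 0.163 = 0.285.
P(Machine=M3 | Quality ∈ {major, reject}) = 0.285/0.693 = 0.4113.

0.4113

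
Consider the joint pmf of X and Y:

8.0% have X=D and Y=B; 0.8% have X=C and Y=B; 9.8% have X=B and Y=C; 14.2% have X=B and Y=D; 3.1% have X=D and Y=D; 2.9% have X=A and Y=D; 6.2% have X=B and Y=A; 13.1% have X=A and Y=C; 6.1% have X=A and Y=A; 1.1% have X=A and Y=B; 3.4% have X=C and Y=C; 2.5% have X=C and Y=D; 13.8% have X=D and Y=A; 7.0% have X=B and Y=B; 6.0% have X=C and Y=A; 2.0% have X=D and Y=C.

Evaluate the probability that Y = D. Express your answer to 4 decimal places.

P(Y=D) = 0.029 + 0.142 + 0.025 + 0.031 = 0.227.

0.2270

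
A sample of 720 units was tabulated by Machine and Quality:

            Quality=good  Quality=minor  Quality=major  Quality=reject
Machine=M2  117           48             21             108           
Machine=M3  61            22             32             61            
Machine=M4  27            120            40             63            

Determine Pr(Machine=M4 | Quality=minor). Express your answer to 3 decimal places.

Total with Quality=minor: 48 + 22 + 120 = 190.
P(Machine=M4 | Quality=minor) = 120/190 = 0.632.

0.632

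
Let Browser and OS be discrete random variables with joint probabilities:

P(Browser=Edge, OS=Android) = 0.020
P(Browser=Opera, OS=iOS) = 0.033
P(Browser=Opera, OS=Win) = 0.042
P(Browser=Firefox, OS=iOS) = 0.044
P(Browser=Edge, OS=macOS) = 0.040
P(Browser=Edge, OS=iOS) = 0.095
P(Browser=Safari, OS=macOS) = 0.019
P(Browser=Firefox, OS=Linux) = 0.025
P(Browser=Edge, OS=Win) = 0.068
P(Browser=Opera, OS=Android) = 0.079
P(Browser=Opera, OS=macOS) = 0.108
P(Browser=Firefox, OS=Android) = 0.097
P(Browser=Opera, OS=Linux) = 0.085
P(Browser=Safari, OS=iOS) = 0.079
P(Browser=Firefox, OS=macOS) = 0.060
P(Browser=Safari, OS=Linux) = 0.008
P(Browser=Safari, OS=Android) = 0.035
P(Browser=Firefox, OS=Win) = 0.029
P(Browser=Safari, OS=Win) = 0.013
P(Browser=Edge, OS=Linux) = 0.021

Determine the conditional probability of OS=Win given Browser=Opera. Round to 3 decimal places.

P(Browser=Opera) = 0.042 + 0.108 + 0.085 + 0.033 + 0.079 = 0.347.
P(OS=Win | Browser=Opera) = 0.042/0.347 = 0.121.

0.121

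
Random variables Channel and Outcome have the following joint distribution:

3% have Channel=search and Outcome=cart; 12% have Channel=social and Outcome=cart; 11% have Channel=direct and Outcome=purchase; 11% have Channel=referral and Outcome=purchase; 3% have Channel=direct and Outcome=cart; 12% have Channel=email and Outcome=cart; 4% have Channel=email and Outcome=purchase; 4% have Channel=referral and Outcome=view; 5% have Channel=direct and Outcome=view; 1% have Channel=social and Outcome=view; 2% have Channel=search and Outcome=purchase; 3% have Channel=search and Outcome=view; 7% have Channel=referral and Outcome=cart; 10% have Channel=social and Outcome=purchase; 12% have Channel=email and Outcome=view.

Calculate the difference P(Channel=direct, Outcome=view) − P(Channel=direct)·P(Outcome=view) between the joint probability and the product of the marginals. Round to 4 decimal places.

0.0025

P(Channel=direct) = 0.05 + 0.03 + 0.11 = 0.19.
P(Outcome=view) = 0.12 + 0.03 + 0.01 + 0.05 + 0.04 = 0.25.
P(Channel=direct, Outcome=view) − P(Channel=direct)P(Outcome=view) = 0.05 − 0.19×0.25 = 0.0025.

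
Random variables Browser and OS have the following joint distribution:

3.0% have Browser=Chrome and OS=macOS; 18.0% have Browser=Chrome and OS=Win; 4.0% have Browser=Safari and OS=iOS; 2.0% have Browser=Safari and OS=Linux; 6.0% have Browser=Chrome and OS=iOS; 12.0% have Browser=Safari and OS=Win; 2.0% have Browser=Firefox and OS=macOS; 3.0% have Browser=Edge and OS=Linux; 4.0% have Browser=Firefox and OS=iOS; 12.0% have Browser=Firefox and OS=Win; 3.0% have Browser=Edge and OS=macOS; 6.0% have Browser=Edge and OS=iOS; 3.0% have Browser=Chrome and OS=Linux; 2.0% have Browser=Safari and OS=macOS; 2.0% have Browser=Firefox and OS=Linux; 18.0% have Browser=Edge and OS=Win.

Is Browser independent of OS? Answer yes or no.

yes

Every cell satisfies P(Browser,OS) = P(Browser)·P(OS). For instance P(Browser=Firefox) = 0.200, P(OS=Win) = 0.600, and 0.200×0.600 = 0.120 matches the joint entry. So Browser and OS are independent.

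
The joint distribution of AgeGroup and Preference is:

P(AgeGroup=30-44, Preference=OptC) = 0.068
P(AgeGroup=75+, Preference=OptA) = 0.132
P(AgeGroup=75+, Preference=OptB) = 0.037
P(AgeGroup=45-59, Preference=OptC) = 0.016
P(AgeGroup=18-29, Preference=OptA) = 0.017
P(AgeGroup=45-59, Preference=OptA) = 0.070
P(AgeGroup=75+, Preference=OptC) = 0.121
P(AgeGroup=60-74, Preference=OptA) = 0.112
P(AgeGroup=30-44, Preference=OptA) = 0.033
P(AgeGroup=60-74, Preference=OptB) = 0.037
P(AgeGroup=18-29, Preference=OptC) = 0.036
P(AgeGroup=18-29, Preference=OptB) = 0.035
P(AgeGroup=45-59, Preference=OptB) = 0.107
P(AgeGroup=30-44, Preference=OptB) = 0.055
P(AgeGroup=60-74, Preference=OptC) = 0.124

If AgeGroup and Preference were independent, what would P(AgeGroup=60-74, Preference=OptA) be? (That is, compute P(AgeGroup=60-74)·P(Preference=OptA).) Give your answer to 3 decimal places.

P(AgeGroup=60-74) = 0.112 + 0.037 + 0.124 = 0.273.
P(Preference=OptA) = 0.017 + 0.033 + 0.070 + 0.112 + 0.132 = 0.364.
Product: 0.273 × 0.364 = 0.099.

0.099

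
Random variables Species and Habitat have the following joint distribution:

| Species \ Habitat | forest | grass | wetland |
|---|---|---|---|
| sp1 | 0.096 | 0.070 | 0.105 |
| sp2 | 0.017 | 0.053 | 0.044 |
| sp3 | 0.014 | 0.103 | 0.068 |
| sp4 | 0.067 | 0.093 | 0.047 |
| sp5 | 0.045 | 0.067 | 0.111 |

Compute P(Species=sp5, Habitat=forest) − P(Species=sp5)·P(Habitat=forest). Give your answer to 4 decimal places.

P(Species=sp5) = 0.045 + 0.067 + 0.111 = 0.223.
P(Habitat=forest) = 0.096 + 0.017 + 0.014 + 0.067 + 0.045 = 0.239.
P(Species=sp5, Habitat=forest) − P(Species=sp5)P(Habitat=forest) = 0.045 − 0.223×0.239 = -0.0083.

-0.0083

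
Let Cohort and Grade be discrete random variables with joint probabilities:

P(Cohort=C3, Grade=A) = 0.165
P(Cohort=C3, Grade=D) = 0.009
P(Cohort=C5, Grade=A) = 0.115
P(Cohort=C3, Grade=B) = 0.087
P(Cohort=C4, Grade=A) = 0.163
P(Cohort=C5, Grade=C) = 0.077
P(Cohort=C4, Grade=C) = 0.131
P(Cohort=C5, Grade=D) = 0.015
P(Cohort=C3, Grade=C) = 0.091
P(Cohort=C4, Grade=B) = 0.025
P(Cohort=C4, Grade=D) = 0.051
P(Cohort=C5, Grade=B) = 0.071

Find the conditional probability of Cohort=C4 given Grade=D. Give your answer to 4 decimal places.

0.6800

P(Grade=D) = 0.009 + 0.051 + 0.015 = 0.075.
P(Cohort=C4 | Grade=D) = 0.051/0.075 = 0.6800.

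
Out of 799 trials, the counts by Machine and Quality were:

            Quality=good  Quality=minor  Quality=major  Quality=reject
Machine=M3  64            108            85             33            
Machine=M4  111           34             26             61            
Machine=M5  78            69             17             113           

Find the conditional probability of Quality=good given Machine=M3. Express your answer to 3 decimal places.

0.221

Total with Machine=M3: 64 + 108 + 85 + 33 = 290.
P(Quality=good | Machine=M3) = 64/290 = 0.221.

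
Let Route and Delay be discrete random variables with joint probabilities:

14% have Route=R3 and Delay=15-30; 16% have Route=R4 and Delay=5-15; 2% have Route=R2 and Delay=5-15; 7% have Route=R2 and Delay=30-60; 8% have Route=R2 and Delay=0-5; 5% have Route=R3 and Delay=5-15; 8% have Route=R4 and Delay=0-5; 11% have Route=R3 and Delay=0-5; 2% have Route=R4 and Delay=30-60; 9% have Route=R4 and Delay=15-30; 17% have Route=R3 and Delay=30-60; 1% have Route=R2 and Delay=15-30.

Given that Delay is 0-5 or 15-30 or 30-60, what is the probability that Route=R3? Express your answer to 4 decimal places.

P(Delay=0-5) = 0.08 + 0.11 + 0.08 = 0.27.
P(Delay=15-30) = 0.01 + 0.14 + 0.09 = 0.24.
P(Delay=30-60) = 0.07 + 0.17 + 0.02 = 0.26.
P(Delay ∈ {0-5, 15-30, 30-60}) = 0.27 + 0.24 + 0.26 = 0.77; P(Route=R3, Delay ∈ {0-5, 15-30, 30-60}) = 0.11 + 0.14 + 0.17 = 0.42.
P(Route=R3 | Delay ∈ {0-5, 15-30, 30-60}) = 0.42/0.77 = 0.5455.

0.5455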